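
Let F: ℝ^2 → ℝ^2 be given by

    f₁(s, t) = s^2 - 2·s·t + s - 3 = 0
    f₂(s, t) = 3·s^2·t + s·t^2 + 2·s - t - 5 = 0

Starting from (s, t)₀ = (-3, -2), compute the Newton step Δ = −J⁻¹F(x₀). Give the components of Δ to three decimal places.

(0.372, 1.562)

At (-3, -2): F = (-9.000, -75.000).
Jacobian J = [[2·s - 2·t + 1, -2·s], [6·s·t + t^2 + 2, 3·s^2 + 2·s·t - 1]].
At the point, J = [[-1.000, 6.000], [42.000, 38.000]] (det J = -290.000).
Solving J·Δ = −F gives Δ = (0.372, 1.562).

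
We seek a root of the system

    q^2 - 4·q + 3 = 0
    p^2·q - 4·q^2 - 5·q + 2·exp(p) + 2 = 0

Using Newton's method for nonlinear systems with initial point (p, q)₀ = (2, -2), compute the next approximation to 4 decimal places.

At (2, -2): F = (15.0000, 2.778112).
Jacobian J = [[0, 2·q - 4], [2·p·q + 2·exp(p), p^2 - 8·q - 5]].
At the point, J = [[0.0000, -8.0000], [6.778112, 15.0000]] (det J = 54.224898).
Solving J·Δ = −F gives Δ = (-4.5593, 1.8750).
Then the next iterate is (p, q)₁ = (-2.5593, -0.1250).

(-2.5593, -0.1250)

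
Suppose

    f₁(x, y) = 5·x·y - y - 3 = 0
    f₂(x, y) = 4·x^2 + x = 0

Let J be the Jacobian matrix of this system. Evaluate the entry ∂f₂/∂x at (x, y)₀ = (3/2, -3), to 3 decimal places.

∂f₂/∂x = 8·x + 1.
At (3/2, -3) this is 13.000.

13.000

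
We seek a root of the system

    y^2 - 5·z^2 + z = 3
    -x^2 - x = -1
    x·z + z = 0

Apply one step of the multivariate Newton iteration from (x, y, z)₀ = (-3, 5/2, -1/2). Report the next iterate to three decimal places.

(-2.000, 1.900, -0.250)

At (-3, 5/2, -1/2): F = (1.500, -5.000, 1.000).
Jacobian J = [[0, 2·y, -10·z + 1], [-2·x - 1, 0, 0], [z, 0, x + 1]].
At the point, J = [[0.000, 5.000, 6.000], [5.000, 0.000, 0.000], [-0.500, 0.000, -2.000]] (det J = 50.000).
Solving J·Δ = −F gives Δ = (1.000, -0.600, 0.250).
Then the next iterate is (x, y, z)₁ = (-2.000, 1.900, -0.250).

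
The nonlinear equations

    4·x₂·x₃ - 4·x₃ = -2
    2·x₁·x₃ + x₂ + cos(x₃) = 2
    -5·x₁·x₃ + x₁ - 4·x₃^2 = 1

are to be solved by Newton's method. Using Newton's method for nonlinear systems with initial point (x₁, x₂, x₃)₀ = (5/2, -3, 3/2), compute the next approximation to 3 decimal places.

At (5/2, -3, 3/2): F = (-22.000, 2.57074, -26.250).
Jacobian J = [[0, 4·x₃, 4·x₂ - 4], [2·x₃, 1, 2·x₁ - sin(x₃)], [-5·x₃ + 1, 0, -5·x₁ - 8·x₃]].
At the point, J = [[0.000, 6.000, -16.000], [3.000, 1.000, 4.00251], [-6.500, 0.000, -24.500]] (det J = 180.90230).
Solving J·Δ = −F gives Δ = (0.738, 0.287, -1.267).
Then the next iterate is (x₁, x₂, x₃)₁ = (3.238, -2.713, 0.233).

(3.238, -2.713, 0.233)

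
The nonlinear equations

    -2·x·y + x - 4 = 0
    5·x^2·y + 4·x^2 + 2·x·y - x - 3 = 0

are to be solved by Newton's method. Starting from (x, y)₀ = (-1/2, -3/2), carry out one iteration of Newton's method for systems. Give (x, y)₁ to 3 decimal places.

(-0.750, 5.500)

At (-1/2, -3/2): F = (-6.000, -1.875).
Jacobian J = [[-2·y + 1, -2·x], [10·x·y + 8·x + 2·y - 1, 5·x^2 + 2·x]].
At the point, J = [[4.000, 1.000], [-0.500, 0.250]] (det J = 1.500).
Solving J·Δ = −F gives Δ = (-0.250, 7.000).
Then the next iterate is (x, y)₁ = (-0.750, 5.500).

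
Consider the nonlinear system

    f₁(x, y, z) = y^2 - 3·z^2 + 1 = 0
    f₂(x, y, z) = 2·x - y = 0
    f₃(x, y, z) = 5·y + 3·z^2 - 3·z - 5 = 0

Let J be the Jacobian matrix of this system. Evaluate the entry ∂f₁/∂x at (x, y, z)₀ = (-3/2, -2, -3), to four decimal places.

0.0000

∂f₁/∂x = 0.
At (-3/2, -2, -3) this is 0.0000.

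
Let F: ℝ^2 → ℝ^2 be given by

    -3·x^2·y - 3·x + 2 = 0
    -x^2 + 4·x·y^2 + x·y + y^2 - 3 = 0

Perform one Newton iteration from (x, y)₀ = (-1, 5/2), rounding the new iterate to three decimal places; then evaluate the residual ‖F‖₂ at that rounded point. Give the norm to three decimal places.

7.136

At (-1, 5/2): F = (-2.500, -25.250).
Jacobian J = [[-6·x·y - 3, -3·x^2], [-2·x + 4·y^2 + y, 8·x·y + x + 2·y]].
At the point, J = [[12.000, -3.000], [29.500, -16.000]] (det J = -103.500).
Solving J·Δ = −F gives Δ = (-0.345, -2.215).
Then the next iterate is (x, y)₁ = (-1.345, 0.285).
Re-evaluating at (-1.345, 0.285): F = (4.48828, -5.54812), so ‖F‖₂ = 7.136.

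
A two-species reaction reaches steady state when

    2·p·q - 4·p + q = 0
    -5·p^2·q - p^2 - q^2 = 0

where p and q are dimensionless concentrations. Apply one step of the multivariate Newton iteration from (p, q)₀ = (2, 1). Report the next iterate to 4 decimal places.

At (2, 1): F = (-3.0000, -25.0000).
Jacobian J = [[2·q - 4, 2·p + 1], [-10·p·q - 2·p, -5·p^2 - 2·q]].
At the point, J = [[-2.0000, 5.0000], [-24.0000, -22.0000]] (det J = 164.0000).
Solving J·Δ = −F gives Δ = (-1.1646, 0.1341).
Then the next iterate is (p, q)₁ = (0.8354, 1.1341).

(0.8354, 1.1341)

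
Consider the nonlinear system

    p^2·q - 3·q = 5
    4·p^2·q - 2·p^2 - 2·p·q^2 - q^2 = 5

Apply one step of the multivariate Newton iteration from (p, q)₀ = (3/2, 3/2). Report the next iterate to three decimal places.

(3.357, 4.476)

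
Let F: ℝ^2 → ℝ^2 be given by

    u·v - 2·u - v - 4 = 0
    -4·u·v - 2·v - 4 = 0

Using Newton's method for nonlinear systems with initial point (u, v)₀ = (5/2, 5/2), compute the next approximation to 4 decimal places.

At (5/2, 5/2): F = (-5.2500, -34.0000).
Jacobian J = [[v - 2, u - 1], [-4·v, -4·u - 2]].
At the point, J = [[0.5000, 1.5000], [-10.0000, -12.0000]] (det J = 9.0000).
Solving J·Δ = −F gives Δ = (-12.6667, 7.7222).
Then the next iterate is (u, v)₁ = (-10.1667, 10.2222).

(-10.1667, 10.2222)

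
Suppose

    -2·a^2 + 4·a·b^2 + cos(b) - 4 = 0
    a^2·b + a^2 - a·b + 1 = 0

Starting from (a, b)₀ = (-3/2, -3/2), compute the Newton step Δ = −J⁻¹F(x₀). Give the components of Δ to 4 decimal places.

(-49.9885, 40.6241)

At (-3/2, -3/2): F = (-21.929263, -2.3750).
Jacobian J = [[-4·a + 4·b^2, 8·a·b - sin(b)], [2·a·b + 2·a - b, a^2 - a]].
At the point, J = [[15.0000, 18.997495], [3.0000, 3.7500]] (det J = -0.742485).
Solving J·Δ = −F gives Δ = (-49.9885, 40.6241).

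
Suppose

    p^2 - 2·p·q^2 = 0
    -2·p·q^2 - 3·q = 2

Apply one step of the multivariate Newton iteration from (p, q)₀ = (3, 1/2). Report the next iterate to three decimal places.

At (3, 1/2): F = (7.500, -5.000).
Jacobian J = [[2·p - 2·q^2, -4·p·q], [-2·q^2, -4·p·q - 3]].
At the point, J = [[5.500, -6.000], [-0.500, -9.000]] (det J = -52.500).
Solving J·Δ = −F gives Δ = (-1.857, -0.452).
Then the next iterate is (p, q)₁ = (1.143, 0.048).

(1.143, 0.048)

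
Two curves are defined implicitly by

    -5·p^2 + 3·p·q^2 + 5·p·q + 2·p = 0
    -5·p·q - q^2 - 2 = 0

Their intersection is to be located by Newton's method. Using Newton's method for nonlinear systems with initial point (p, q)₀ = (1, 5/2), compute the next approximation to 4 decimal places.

(-6.5714, 9.8893)

At (1, 5/2): F = (28.2500, -20.7500).
Jacobian J = [[-10·p + 3·q^2 + 5·q + 2, 6·p·q + 5·p], [-5·q, -5·p - 2·q]].
At the point, J = [[23.2500, 20.0000], [-12.5000, -10.0000]] (det J = 17.5000).
Solving J·Δ = −F gives Δ = (-7.5714, 7.3893).
Then the next iterate is (p, q)₁ = (-6.5714, 9.8893).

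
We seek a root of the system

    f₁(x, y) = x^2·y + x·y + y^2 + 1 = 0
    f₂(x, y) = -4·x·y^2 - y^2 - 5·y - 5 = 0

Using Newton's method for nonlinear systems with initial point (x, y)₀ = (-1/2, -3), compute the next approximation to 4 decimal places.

(-0.4978, -1.2800)

At (-1/2, -3): F = (10.7500, 19.0000).
Jacobian J = [[2·x·y + y, x^2 + x + 2·y], [-4·y^2, -8·x·y - 2·y - 5]].
At the point, J = [[0.0000, -6.2500], [-36.0000, -11.0000]] (det J = -225.0000).
Solving J·Δ = −F gives Δ = (0.0022, 1.7200).
Then the next iterate is (x, y)₁ = (-0.4978, -1.2800).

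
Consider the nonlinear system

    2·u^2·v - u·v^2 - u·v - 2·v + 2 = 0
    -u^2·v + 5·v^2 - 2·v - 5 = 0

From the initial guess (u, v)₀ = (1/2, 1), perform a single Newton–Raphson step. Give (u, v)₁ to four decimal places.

(-3.0417, 0.8333)

At (1/2, 1): F = (-0.5000, -2.2500).
Jacobian J = [[4·u·v - v^2 - v, 2·u^2 - 2·u·v - u - 2], [-2·u·v, -u^2 + 10·v - 2]].
At the point, J = [[0.0000, -3.0000], [-1.0000, 7.7500]] (det J = -3.0000).
Solving J·Δ = −F gives Δ = (-3.5417, -0.1667).
Then the next iterate is (u, v)₁ = (-3.0417, 0.8333).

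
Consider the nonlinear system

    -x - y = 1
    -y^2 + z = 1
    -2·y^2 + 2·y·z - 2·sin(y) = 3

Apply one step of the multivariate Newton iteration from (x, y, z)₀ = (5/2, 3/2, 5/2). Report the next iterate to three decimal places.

At (5/2, 3/2, 5/2): F = (-5.000, -0.750, -1.99499).
Jacobian J = [[-1, -1, 0], [0, -2·y, 1], [0, -4·y + 2·z - 2·cos(y), 2·y]].
At the point, J = [[-1.000, -1.000, 0.000], [0.000, -3.000, 1.000], [0.000, -1.14147, 3.000]] (det J = 7.85853).
Solving J·Δ = −F gives Δ = (-4.968, -0.032, 0.653).
Then the next iterate is (x, y, z)₁ = (-2.468, 1.468, 3.153).

(-2.468, 1.468, 3.153)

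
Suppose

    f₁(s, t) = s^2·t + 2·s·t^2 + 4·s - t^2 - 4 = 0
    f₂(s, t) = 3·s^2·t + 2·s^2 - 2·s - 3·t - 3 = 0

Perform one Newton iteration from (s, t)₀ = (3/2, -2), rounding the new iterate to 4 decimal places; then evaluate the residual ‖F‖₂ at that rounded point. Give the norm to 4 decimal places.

At (3/2, -2): F = (5.5000, -9.0000).
Jacobian J = [[2·s·t + 2·t^2 + 4, s^2 + 4·s·t - 2·t], [6·s·t + 4·s - 2, 3·s^2 - 3]].
At the point, J = [[6.0000, -5.7500], [-14.0000, 3.7500]] (det J = -58.0000).
Solving J·Δ = −F gives Δ = (-0.5366, 0.3966).
Then the next iterate is (s, t)₁ = (0.9634, -1.6034).
Re-evaluating at (0.9634, -1.6034): F = (0.748123, -2.724858), so ‖F‖₂ = 2.8257.

2.8257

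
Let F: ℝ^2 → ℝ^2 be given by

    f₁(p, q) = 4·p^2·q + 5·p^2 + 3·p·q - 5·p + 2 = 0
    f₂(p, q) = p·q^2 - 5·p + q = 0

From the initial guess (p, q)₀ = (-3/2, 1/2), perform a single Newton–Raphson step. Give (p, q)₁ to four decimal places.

(-0.1375, 2.8067)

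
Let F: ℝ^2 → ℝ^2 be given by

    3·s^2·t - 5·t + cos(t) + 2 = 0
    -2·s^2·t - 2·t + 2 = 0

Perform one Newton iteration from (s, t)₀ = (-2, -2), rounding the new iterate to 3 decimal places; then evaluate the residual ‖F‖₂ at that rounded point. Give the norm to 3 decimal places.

At (-2, -2): F = (-12.41615, 22.000).
Jacobian J = [[6·s·t, 3·s^2 - sin(t) - 5], [-4·s·t, -2·s^2 - 2]].
At the point, J = [[24.000, 7.90930], [-16.000, -10.000]] (det J = -113.45124).
Solving J·Δ = −F gives Δ = (-0.439, 2.903).
Then the next iterate is (s, t)₁ = (-2.439, 0.903).
Re-evaluating at (-2.439, 0.903): F = (14.21934, -10.54939), so ‖F‖₂ = 17.705.

17.705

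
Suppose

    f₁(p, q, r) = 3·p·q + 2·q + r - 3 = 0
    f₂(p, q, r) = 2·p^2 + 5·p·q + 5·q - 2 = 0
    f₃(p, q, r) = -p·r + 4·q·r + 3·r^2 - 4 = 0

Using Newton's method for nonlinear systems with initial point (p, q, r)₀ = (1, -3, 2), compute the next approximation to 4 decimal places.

(-0.5152, -1.6667, -2.3030)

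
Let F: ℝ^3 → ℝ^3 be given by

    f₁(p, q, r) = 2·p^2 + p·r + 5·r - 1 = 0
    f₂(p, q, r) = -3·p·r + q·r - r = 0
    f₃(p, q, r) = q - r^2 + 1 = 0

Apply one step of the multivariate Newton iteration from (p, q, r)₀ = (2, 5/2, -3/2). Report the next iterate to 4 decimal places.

At (2, 5/2, -3/2): F = (-3.5000, 6.7500, 1.2500).
Jacobian J = [[4·p + r, 0, p + 5], [-3·r, r, -3·p + q - 1], [0, 1, -2·r]].
At the point, J = [[6.5000, 0.0000, 7.0000], [4.5000, -1.5000, -4.5000], [0.0000, 1.0000, 3.0000]] (det J = 31.5000).
Solving J·Δ = −F gives Δ = (-1.9167, -8.0893, 2.2798).
Then the next iterate is (p, q, r)₁ = (0.0833, -5.5893, 0.7798).

(0.0833, -5.5893, 0.7798)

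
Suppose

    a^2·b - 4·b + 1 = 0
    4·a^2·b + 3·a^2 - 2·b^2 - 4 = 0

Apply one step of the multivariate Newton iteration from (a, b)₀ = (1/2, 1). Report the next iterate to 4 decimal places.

At (1/2, 1): F = (-2.7500, -4.2500).
Jacobian J = [[2·a·b, a^2 - 4], [8·a·b + 6·a, 4·a^2 - 4·b]].
At the point, J = [[1.0000, -3.7500], [7.0000, -3.0000]] (det J = 23.2500).
Solving J·Δ = −F gives Δ = (0.3306, -0.6452).
Then the next iterate is (a, b)₁ = (0.8306, 0.3548).

(0.8306, 0.3548)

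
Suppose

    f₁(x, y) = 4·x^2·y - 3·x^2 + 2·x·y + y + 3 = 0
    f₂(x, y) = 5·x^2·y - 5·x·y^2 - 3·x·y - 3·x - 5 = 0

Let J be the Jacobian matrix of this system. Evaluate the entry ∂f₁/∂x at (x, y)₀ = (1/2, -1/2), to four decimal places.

-6.0000

∂f₁/∂x = 8·x·y - 6·x + 2·y.
At (1/2, -1/2) this is -6.0000.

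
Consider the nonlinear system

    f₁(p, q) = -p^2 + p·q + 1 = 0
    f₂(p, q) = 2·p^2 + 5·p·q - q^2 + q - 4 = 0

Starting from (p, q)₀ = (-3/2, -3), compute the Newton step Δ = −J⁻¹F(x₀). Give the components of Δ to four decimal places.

At (-3/2, -3): F = (3.2500, 11.0000).
Jacobian J = [[-2·p + q, p], [4·p + 5·q, 5·p - 2·q + 1]].
At the point, J = [[0.0000, -1.5000], [-21.0000, -0.5000]] (det J = -31.5000).
Solving J·Δ = −F gives Δ = (0.4722, 2.1667).

(0.4722, 2.1667)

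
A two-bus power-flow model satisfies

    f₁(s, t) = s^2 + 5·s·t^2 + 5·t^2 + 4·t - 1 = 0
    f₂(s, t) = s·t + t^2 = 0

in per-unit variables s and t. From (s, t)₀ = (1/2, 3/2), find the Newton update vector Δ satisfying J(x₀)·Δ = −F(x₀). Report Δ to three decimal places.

(0.660, -1.140)

At (1/2, 3/2): F = (22.125, 3.000).
Jacobian J = [[2·s + 5·t^2, 10·s·t + 10·t + 4], [t, s + 2·t]].
At the point, J = [[12.250, 26.500], [1.500, 3.500]] (det J = 3.125).
Solving J·Δ = −F gives Δ = (0.660, -1.140).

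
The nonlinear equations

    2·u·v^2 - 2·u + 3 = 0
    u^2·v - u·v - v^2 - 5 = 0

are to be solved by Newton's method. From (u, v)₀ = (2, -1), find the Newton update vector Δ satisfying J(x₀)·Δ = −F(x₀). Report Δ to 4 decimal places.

At (2, -1): F = (3.0000, -8.0000).
Jacobian J = [[2·v^2 - 2, 4·u·v], [2·u·v - v, u^2 - u - 2·v]].
At the point, J = [[0.0000, -8.0000], [-3.0000, 4.0000]] (det J = -24.0000).
Solving J·Δ = −F gives Δ = (-2.1667, 0.3750).

(-2.1667, 0.3750)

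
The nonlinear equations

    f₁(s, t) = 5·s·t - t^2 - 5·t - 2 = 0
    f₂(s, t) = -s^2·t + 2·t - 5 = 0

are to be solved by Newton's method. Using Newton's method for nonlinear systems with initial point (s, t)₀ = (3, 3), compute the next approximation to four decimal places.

At (3, 3): F = (19.0000, -26.0000).
Jacobian J = [[5·t, 5·s - 2·t - 5], [-2·s·t, -s^2 + 2]].
At the point, J = [[15.0000, 4.0000], [-18.0000, -7.0000]] (det J = -33.0000).
Solving J·Δ = −F gives Δ = (-0.8788, -1.4545).
Then the next iterate is (s, t)₁ = (2.1212, 1.5455).

(2.1212, 1.5455)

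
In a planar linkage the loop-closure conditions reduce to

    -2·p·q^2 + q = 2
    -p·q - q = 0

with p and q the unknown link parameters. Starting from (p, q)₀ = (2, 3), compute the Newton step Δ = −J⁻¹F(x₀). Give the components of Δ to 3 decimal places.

(-6.800, 3.800)

At (2, 3): F = (-35.000, -9.000).
Jacobian J = [[-2·q^2, -4·p·q + 1], [-q, -p - 1]].
At the point, J = [[-18.000, -23.000], [-3.000, -3.000]] (det J = -15.000).
Solving J·Δ = −F gives Δ = (-6.800, 3.800).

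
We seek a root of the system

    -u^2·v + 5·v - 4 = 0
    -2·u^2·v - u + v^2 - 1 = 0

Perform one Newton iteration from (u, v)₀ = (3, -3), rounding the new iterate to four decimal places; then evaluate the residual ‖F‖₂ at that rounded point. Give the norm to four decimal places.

At (3, -3): F = (8.0000, 59.0000).
Jacobian J = [[-2·u·v, -u^2 + 5], [-4·u·v - 1, -2·u^2 + 2·v]].
At the point, J = [[18.0000, -4.0000], [35.0000, -24.0000]] (det J = -292.0000).
Solving J·Δ = −F gives Δ = (0.1507, 2.6781).
Then the next iterate is (u, v)₁ = (3.1507, -0.3219).
Re-evaluating at (3.1507, -0.3219): F = (-2.414028, 2.343865), so ‖F‖₂ = 3.3647.

3.3647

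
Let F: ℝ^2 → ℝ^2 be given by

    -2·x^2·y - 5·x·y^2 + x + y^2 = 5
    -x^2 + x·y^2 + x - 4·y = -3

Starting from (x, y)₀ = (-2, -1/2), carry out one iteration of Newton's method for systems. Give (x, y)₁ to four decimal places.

(-1.7413, -0.5710)

At (-2, -1/2): F = (-0.2500, -1.5000).
Jacobian J = [[-4·x·y - 5·y^2 + 1, -2·x^2 - 10·x·y + 2·y], [-2·x + y^2 + 1, 2·x·y - 4]].
At the point, J = [[-4.2500, -19.0000], [5.2500, -2.0000]] (det J = 108.2500).
Solving J·Δ = −F gives Δ = (0.2587, -0.0710).
Then the next iterate is (x, y)₁ = (-1.7413, -0.5710).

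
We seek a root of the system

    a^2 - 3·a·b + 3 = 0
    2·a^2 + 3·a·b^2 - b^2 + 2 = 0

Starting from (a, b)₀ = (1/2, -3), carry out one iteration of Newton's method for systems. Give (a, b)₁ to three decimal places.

(1.444, 8.463)

At (1/2, -3): F = (7.750, 7.000).
Jacobian J = [[2·a - 3·b, -3·a], [4·a + 3·b^2, 6·a·b - 2·b]].
At the point, J = [[10.000, -1.500], [29.000, -3.000]] (det J = 13.500).
Solving J·Δ = −F gives Δ = (0.944, 11.463).
Then the next iterate is (a, b)₁ = (1.444, 8.463).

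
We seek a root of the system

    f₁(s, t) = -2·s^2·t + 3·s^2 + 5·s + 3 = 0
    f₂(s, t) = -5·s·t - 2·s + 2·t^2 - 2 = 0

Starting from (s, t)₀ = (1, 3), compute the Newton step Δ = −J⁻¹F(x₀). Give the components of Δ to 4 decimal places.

At (1, 3): F = (5.0000, -1.0000).
Jacobian J = [[-4·s·t + 6·s + 5, -2·s^2], [-5·t - 2, -5·s + 4·t]].
At the point, J = [[-1.0000, -2.0000], [-17.0000, 7.0000]] (det J = -41.0000).
Solving J·Δ = −F gives Δ = (0.8049, 2.0976).

(0.8049, 2.0976)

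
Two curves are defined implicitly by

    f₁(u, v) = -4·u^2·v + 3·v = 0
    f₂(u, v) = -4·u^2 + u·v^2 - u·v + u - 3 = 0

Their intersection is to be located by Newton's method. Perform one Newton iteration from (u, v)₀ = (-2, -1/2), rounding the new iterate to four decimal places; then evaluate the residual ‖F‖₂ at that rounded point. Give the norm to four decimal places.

6.4738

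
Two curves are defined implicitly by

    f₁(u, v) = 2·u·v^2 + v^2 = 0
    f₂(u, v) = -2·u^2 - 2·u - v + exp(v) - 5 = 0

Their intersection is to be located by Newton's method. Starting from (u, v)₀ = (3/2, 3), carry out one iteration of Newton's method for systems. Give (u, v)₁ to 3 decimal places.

(0.423, 2.308)

At (3/2, 3): F = (36.000, 4.58554).
Jacobian J = [[2·v^2, 4·u·v + 2·v], [-4·u - 2, exp(v) - 1]].
At the point, J = [[18.000, 24.000], [-8.000, 19.08554]] (det J = 535.53966).
Solving J·Δ = −F gives Δ = (-1.077, -0.692).
Then the next iterate is (u, v)₁ = (0.423, 2.308).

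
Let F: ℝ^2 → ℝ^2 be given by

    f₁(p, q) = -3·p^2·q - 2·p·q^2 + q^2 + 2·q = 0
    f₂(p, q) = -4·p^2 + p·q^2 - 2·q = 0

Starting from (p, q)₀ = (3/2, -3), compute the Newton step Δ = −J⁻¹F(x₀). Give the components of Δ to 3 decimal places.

At (3/2, -3): F = (-3.750, 10.500).
Jacobian J = [[-6·p·q - 2·q^2, -3·p^2 - 4·p·q + 2·q + 2], [-8·p + q^2, 2·p·q - 2]].
At the point, J = [[9.000, 7.250], [-3.000, -11.000]] (det J = -77.250).
Solving J·Δ = −F gives Δ = (-0.451, 1.078).

(-0.451, 1.078)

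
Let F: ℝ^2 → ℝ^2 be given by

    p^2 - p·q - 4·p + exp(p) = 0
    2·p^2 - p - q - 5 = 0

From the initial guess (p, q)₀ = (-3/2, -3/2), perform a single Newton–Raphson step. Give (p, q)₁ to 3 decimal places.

(-0.868, -3.425)

At (-3/2, -3/2): F = (6.22313, 2.500).
Jacobian J = [[2·p - q + exp(p) - 4, -p], [4·p - 1, -1]].
At the point, J = [[-5.27687, 1.500], [-7.000, -1.000]] (det J = 15.77687).
Solving J·Δ = −F gives Δ = (0.632, -1.925).
Then the next iterate is (p, q)₁ = (-0.868, -3.425).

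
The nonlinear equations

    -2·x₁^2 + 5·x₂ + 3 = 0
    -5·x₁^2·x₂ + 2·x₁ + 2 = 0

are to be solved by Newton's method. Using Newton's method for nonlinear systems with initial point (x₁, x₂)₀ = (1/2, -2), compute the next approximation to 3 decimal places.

(0.185, -0.626)

At (1/2, -2): F = (-7.500, 5.500).
Jacobian J = [[-4·x₁, 5], [-10·x₁·x₂ + 2, -5·x₁^2]].
At the point, J = [[-2.000, 5.000], [12.000, -1.250]] (det J = -57.500).
Solving J·Δ = −F gives Δ = (-0.315, 1.374).
Then the next iterate is (x₁, x₂)₁ = (0.185, -0.626).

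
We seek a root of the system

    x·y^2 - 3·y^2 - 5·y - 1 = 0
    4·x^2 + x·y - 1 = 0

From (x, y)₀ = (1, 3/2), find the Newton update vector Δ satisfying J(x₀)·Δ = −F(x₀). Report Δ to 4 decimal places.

At (1, 3/2): F = (-13.0000, 4.5000).
Jacobian J = [[y^2, 2·x·y - 6·y - 5], [8·x + y, x]].
At the point, J = [[2.2500, -11.0000], [9.5000, 1.0000]] (det J = 106.7500).
Solving J·Δ = −F gives Δ = (-0.3419, -1.2518).

(-0.3419, -1.2518)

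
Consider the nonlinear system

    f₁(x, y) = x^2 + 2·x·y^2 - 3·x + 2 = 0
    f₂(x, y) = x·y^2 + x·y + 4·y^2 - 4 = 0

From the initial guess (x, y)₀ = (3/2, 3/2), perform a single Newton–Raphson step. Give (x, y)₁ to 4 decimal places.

(1.0476, 1.0040)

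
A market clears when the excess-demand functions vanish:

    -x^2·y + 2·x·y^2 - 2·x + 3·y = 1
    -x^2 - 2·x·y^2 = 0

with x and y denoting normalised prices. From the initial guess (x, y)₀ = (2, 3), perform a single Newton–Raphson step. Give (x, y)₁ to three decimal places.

(1.395, 1.888)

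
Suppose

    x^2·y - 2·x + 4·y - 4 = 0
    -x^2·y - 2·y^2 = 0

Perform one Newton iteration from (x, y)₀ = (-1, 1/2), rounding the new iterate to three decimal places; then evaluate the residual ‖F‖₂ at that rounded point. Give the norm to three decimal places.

1.258

At (-1, 1/2): F = (0.500, -1.000).
Jacobian J = [[2·x·y - 2, x^2 + 4], [-2·x·y, -x^2 - 4·y]].
At the point, J = [[-3.000, 5.000], [1.000, -3.000]] (det J = 4.000).
Solving J·Δ = −F gives Δ = (-0.875, -0.625).
Then the next iterate is (x, y)₁ = (-1.875, -0.125).
Re-evaluating at (-1.875, -0.125): F = (-1.18945, 0.40820), so ‖F‖₂ = 1.258.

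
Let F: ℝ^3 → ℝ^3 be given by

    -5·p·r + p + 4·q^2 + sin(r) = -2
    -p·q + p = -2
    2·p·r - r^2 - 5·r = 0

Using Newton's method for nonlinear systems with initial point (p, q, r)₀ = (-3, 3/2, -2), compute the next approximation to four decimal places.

At (-3, 3/2, -2): F = (-22.909297, 3.5000, 18.0000).
Jacobian J = [[-5·r + 1, 8·q, -5·p + cos(r)], [-q + 1, -p, 0], [2·r, 0, 2·p - 2·r - 5]].
At the point, J = [[11.0000, 12.0000, 14.583853], [-0.5000, 3.0000, 0.0000], [-4.0000, 0.0000, -7.0000]] (det J = -97.993762).
Solving J·Δ = −F gives Δ = (-0.1269, -1.1878, 2.6439).
Then the next iterate is (p, q, r)₁ = (-3.1269, 0.3122, 0.6439).

(-3.1269, 0.3122, 0.6439)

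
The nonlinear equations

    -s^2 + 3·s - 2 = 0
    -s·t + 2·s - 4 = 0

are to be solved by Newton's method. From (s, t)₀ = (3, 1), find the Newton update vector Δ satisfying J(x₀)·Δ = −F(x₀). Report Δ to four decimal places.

(-0.6667, -0.5556)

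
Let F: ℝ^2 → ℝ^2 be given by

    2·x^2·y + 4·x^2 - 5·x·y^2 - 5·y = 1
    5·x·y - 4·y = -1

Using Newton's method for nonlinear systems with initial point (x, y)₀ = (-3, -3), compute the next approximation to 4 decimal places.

(0.7443, -2.9034)

At (-3, -3): F = (131.0000, 58.0000).
Jacobian J = [[4·x·y + 8·x - 5·y^2, 2·x^2 - 10·x·y - 5], [5·y, 5·x - 4]].
At the point, J = [[-33.0000, -77.0000], [-15.0000, -19.0000]] (det J = -528.0000).
Solving J·Δ = −F gives Δ = (3.7443, 0.0966).
Then the next iterate is (x, y)₁ = (0.7443, -2.9034).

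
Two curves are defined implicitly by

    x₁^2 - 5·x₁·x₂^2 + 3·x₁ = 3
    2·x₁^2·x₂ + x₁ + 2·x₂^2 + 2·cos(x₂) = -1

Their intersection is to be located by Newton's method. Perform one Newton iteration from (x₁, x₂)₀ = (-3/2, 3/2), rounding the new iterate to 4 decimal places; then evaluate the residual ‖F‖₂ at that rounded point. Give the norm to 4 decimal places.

At (-3/2, 3/2): F = (11.6250, 10.891474).
Jacobian J = [[2·x₁ - 5·x₂^2 + 3, -10·x₁·x₂], [4·x₁·x₂ + 1, 2·x₁^2 + 4·x₂ - 2·sin(x₂)]].
At the point, J = [[-11.2500, 22.5000], [-8.0000, 8.505010]] (det J = 84.318637).
Solving J·Δ = −F gives Δ = (1.7337, 0.3502).
Then the next iterate is (x₁, x₂)₁ = (0.2337, 1.8502).
Re-evaluating at (0.2337, 1.8502): F = (-6.244340, 7.730715), so ‖F‖₂ = 9.9376.

9.9376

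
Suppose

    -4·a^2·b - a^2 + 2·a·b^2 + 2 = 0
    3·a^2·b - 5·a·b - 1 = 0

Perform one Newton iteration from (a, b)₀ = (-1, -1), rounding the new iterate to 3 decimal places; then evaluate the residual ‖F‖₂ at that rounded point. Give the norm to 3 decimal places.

At (-1, -1): F = (3.000, -9.000).
Jacobian J = [[-8·a·b - 2·a + 2·b^2, -4·a^2 + 4·a·b], [6·a·b - 5·b, 3·a^2 - 5·a]].
At the point, J = [[-4.000, 0.000], [11.000, 8.000]] (det J = -32.000).
Solving J·Δ = −F gives Δ = (0.750, 0.094).
Then the next iterate is (a, b)₁ = (-0.250, -0.906).
Re-evaluating at (-0.250, -0.906): F = (1.75358, -2.30238), so ‖F‖₂ = 2.894.

2.894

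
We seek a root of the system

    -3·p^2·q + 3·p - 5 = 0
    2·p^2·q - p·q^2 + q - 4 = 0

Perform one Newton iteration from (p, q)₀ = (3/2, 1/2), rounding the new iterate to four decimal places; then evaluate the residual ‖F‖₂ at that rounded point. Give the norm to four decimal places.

At (3/2, 1/2): F = (-3.8750, -1.6250).
Jacobian J = [[-6·p·q + 3, -3·p^2], [4·p·q - q^2, 2·p^2 - 2·p·q + 1]].
At the point, J = [[-1.5000, -6.7500], [2.7500, 4.0000]] (det J = 12.5625).
Solving J·Δ = −F gives Δ = (2.1070, -1.0423).
Then the next iterate is (p, q)₁ = (3.6070, -0.5423).
Re-evaluating at (3.6070, -0.5423): F = (26.987699, -19.714213), so ‖F‖₂ = 33.4213.

33.4213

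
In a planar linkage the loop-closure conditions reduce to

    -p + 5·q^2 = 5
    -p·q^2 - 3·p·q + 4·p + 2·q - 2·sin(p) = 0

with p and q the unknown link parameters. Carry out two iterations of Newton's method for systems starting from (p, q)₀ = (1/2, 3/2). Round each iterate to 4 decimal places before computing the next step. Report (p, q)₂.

At (1/2, 3/2): F = (5.7500, 0.666149).
Jacobian J = [[-1, 10·q], [-q^2 - 3·q - 2·cos(p) + 4, -2·p·q - 3·p + 2]].
At the point, J = [[-1.0000, 15.0000], [-4.505165, -1.0000]] (det J = 68.577477).
Solving J·Δ = −F gives Δ = (0.2296, -0.3680).
Then the next iterate is (p, q)₁ = (0.7296, 1.1320).
Round to (0.7296, 1.1320) and repeat: F = (0.677520, 0.436608), J = [[-1.0000, 11.3200], [-2.168306, -1.840614]].
Δ = (0.2346, -0.0391), so (p, q)₂ = (0.9642, 1.0929).

(0.9642, 1.0929)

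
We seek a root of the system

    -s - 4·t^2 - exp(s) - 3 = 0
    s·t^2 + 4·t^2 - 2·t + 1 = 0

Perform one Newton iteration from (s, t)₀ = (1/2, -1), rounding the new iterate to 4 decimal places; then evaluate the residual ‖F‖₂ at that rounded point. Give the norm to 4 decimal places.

At (1/2, -1): F = (-9.148721, 7.5000).
Jacobian J = [[-exp(s) - 1, -8·t], [t^2, 2·s·t + 8·t - 2]].
At the point, J = [[-2.648721, 8.0000], [1.0000, -11.0000]] (det J = 21.135934).
Solving J·Δ = −F gives Δ = (-1.9226, 0.5070).
Then the next iterate is (s, t)₁ = (-1.4226, -0.4930).
Re-evaluating at (-1.4226, -0.4930): F = (-2.790682, 2.612434), so ‖F‖₂ = 3.8227.

3.8227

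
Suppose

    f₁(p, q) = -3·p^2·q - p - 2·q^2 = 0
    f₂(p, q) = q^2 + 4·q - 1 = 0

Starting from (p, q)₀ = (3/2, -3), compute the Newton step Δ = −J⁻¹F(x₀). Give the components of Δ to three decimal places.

(0.375, -2.000)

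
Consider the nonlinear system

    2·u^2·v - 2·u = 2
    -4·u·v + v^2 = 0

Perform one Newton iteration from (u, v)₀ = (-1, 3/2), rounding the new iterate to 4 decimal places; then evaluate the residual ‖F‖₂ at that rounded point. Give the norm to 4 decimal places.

At (-1, 3/2): F = (3.0000, 8.2500).
Jacobian J = [[4·u·v - 2, 2·u^2], [-4·v, -4·u + 2·v]].
At the point, J = [[-8.0000, 2.0000], [-6.0000, 7.0000]] (det J = -44.0000).
Solving J·Δ = −F gives Δ = (0.1023, -1.0909).
Then the next iterate is (u, v)₁ = (-0.8977, 0.4091).
Re-evaluating at (-0.8977, 0.4091): F = (0.454759, 1.636359), so ‖F‖₂ = 1.6984.

1.6984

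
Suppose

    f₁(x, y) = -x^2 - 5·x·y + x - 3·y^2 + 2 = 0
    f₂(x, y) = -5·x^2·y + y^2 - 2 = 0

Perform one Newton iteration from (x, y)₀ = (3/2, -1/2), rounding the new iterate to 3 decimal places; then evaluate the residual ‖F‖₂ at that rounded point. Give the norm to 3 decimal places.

26.595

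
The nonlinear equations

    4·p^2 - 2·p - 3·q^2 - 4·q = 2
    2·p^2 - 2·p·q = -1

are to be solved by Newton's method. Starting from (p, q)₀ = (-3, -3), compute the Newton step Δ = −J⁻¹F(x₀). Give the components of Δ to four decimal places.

At (-3, -3): F = (25.0000, 1.0000).
Jacobian J = [[8·p - 2, -6·q - 4], [4·p - 2·q, -2·p]].
At the point, J = [[-26.0000, 14.0000], [-6.0000, 6.0000]] (det J = -72.0000).
Solving J·Δ = −F gives Δ = (1.8889, 1.7222).

(1.8889, 1.7222)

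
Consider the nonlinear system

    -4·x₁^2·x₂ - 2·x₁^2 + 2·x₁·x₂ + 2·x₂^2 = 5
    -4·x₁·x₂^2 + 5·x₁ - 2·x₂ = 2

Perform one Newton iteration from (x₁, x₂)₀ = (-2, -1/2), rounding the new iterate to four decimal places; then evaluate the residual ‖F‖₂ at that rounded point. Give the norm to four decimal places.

At (-2, -1/2): F = (-2.5000, -9.0000).
Jacobian J = [[-8·x₁·x₂ - 4·x₁ + 2·x₂, -4·x₁^2 + 2·x₁ + 4·x₂], [-4·x₂^2 + 5, -8·x₁·x₂ - 2]].
At the point, J = [[-1.0000, -22.0000], [4.0000, -10.0000]] (det J = 98.0000).
Solving J·Δ = −F gives Δ = (1.7653, -0.1939).
Then the next iterate is (x₁, x₂)₁ = (-0.2347, -0.6939).
Re-evaluating at (-0.2347, -0.6939): F = (-3.668566, -1.333670), so ‖F‖₂ = 3.9035.

3.9035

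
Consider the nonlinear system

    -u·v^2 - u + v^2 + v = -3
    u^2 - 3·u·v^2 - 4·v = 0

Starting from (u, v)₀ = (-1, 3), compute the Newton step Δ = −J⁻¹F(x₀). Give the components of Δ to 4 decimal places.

(-0.5992, -2.3840)

At (-1, 3): F = (25.0000, 16.0000).
Jacobian J = [[-v^2 - 1, -2·u·v + 2·v + 1], [2·u - 3·v^2, -6·u·v - 4]].
At the point, J = [[-10.0000, 13.0000], [-29.0000, 14.0000]] (det J = 237.0000).
Solving J·Δ = −F gives Δ = (-0.5992, -2.3840).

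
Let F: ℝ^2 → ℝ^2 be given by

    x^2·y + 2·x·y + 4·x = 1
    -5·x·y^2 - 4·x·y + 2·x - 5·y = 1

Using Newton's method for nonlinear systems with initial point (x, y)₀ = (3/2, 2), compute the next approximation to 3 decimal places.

(0.647, 1.321)

At (3/2, 2): F = (15.500, -50.000).
Jacobian J = [[2·x·y + 2·y + 4, x^2 + 2·x], [-5·y^2 - 4·y + 2, -10·x·y - 4·x - 5]].
At the point, J = [[14.000, 5.250], [-26.000, -41.000]] (det J = -437.500).
Solving J·Δ = −F gives Δ = (-0.853, -0.679).
Then the next iterate is (x, y)₁ = (0.647, 1.321).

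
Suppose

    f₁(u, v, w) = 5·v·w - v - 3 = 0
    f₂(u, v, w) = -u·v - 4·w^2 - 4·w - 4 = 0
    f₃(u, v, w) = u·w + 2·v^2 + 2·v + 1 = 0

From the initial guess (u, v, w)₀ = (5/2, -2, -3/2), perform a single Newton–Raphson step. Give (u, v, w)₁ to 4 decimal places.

(1.4876, -1.2285, -0.7558)

At (5/2, -2, -3/2): F = (14.0000, -2.0000, 1.2500).
Jacobian J = [[0, 5·w - 1, 5·v], [-v, -u, -8·w - 4], [w, 4·v + 2, u]].
At the point, J = [[0.0000, -8.5000, -10.0000], [2.0000, -2.5000, 8.0000], [-1.5000, -6.0000, 2.5000]] (det J = 302.0000).
Solving J·Δ = −F gives Δ = (-1.0124, 0.7715, 0.7442).
Then the next iterate is (u, v, w)₁ = (1.4876, -1.2285, -0.7558).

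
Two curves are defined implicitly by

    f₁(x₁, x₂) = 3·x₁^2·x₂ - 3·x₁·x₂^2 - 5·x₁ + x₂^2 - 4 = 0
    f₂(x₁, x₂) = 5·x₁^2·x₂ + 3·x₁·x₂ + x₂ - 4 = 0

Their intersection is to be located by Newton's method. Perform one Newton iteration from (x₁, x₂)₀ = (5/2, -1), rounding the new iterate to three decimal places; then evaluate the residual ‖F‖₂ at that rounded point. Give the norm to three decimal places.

At (5/2, -1): F = (-41.750, -43.750).
Jacobian J = [[6·x₁·x₂ - 3·x₂^2 - 5, 3·x₁^2 - 6·x₁·x₂ + 2·x₂], [10·x₁·x₂ + 3·x₂, 5·x₁^2 + 3·x₁ + 1]].
At the point, J = [[-23.000, 31.750], [-28.000, 39.750]] (det J = -25.250).
Solving J·Δ = −F gives Δ = (-10.713, -6.446).
Then the next iterate is (x₁, x₂)₁ = (-8.213, -7.446).
Re-evaluating at (-8.213, -7.446): F = (-48.20743, -2339.27293), so ‖F‖₂ = 2339.770.

2339.770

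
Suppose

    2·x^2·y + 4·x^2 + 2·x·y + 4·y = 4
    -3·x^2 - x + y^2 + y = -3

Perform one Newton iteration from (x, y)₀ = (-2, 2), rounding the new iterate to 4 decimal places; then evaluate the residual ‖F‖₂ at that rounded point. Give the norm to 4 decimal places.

7.1233

At (-2, 2): F = (28.0000, -1.0000).
Jacobian J = [[4·x·y + 8·x + 2·y, 2·x^2 + 2·x + 4], [-6·x - 1, 2·y + 1]].
At the point, J = [[-28.0000, 8.0000], [11.0000, 5.0000]] (det J = -228.0000).
Solving J·Δ = −F gives Δ = (0.6491, -1.2281).
Then the next iterate is (x, y)₁ = (-1.3509, 0.7719).
Re-evaluating at (-1.3509, 0.7719): F = (7.119132, 0.243837), so ‖F‖₂ = 7.1233.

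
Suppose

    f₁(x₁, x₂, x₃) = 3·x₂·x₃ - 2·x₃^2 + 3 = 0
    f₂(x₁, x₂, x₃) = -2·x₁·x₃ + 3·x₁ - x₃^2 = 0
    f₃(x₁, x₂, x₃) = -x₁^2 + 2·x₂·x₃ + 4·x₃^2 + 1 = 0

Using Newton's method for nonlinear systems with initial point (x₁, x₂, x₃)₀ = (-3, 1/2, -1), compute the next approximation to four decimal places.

(-0.9474, 1.6480, -0.2829)

At (-3, 1/2, -1): F = (-0.5000, -16.0000, -5.0000).
Jacobian J = [[0, 3·x₃, 3·x₂ - 4·x₃], [-2·x₃ + 3, 0, -2·x₁ - 2·x₃], [-2·x₁, 2·x₃, 2·x₂ + 8·x₃]].
At the point, J = [[0.0000, -3.0000, 5.5000], [5.0000, 0.0000, 8.0000], [6.0000, -2.0000, -7.0000]] (det J = -304.0000).
Solving J·Δ = −F gives Δ = (2.0526, 1.1480, 0.7171).
Then the next iterate is (x₁, x₂, x₃)₁ = (-0.9474, 1.6480, -0.2829).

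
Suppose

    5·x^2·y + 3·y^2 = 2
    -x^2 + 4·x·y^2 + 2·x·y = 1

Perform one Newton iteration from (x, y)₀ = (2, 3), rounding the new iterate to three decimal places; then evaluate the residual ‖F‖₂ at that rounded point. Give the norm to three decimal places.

34.012

At (2, 3): F = (85.000, 79.000).
Jacobian J = [[10·x·y, 5·x^2 + 6·y], [-2·x + 4·y^2 + 2·y, 8·x·y + 2·x]].
At the point, J = [[60.000, 38.000], [38.000, 52.000]] (det J = 1676.000).
Solving J·Δ = −F gives Δ = (-0.846, -0.901).
Then the next iterate is (x, y)₁ = (1.154, 2.099).
Re-evaluating at (1.154, 2.099): F = (25.19376, 22.84995), so ‖F‖₂ = 34.012.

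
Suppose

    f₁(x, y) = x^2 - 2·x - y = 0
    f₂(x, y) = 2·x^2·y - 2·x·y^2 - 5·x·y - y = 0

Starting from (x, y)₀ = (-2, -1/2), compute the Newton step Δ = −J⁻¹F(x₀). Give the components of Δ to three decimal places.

(1.431, -0.083)

At (-2, -1/2): F = (8.500, -7.500).
Jacobian J = [[2·x - 2, -1], [4·x·y - 2·y^2 - 5·y, 2·x^2 - 4·x·y - 5·x - 1]].
At the point, J = [[-6.000, -1.000], [6.000, 13.000]] (det J = -72.000).
Solving J·Δ = −F gives Δ = (1.431, -0.083).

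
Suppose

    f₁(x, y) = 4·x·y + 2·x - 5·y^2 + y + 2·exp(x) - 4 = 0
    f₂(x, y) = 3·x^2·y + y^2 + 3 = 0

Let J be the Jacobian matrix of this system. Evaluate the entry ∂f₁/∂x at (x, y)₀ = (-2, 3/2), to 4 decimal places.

8.2707

∂f₁/∂x = 4·y + 2·exp(x) + 2.
At (-2, 3/2) this is 8.2707.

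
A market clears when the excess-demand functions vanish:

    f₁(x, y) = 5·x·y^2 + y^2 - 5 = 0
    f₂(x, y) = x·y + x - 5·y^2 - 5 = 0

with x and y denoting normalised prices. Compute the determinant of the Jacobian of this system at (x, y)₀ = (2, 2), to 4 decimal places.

J = [[5·y^2, 10·x·y + 2·y], [y + 1, x - 10·y]].
At the point, J = [[20.0000, 44.0000], [3.0000, -18.0000]].
det J = -492.0000.

-492.0000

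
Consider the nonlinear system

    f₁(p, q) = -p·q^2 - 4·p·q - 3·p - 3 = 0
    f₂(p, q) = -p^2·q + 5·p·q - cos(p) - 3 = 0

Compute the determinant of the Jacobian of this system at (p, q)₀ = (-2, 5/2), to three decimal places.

-119.133

J = [[-q^2 - 4·q - 3, -2·p·q - 4·p], [-2·p·q + 5·q + sin(p), -p^2 + 5·p]].
At the point, J = [[-19.250, 18.000], [21.59070, -14.000]].
det J = -119.133.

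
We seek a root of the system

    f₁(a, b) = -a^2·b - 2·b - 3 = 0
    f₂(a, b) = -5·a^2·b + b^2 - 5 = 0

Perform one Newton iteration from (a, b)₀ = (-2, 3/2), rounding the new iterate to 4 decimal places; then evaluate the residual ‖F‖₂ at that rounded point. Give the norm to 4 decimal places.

8.4930

At (-2, 3/2): F = (-12.0000, -32.7500).
Jacobian J = [[-2·a·b, -a^2 - 2], [-10·a·b, -5·a^2 + 2·b]].
At the point, J = [[6.0000, -6.0000], [30.0000, -17.0000]] (det J = 78.0000).
Solving J·Δ = −F gives Δ = (-0.0962, -2.0962).
Then the next iterate is (a, b)₁ = (-2.0962, -0.5962).
Re-evaluating at (-2.0962, -0.5962): F = (0.812135, 8.454131), so ‖F‖₂ = 8.4930.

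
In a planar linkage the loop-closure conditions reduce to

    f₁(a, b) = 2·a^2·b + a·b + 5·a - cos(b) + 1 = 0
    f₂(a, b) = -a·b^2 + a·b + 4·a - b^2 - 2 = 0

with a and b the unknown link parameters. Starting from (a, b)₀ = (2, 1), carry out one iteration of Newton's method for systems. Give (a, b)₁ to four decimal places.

(0.6309, 0.8809)

At (2, 1): F = (20.459698, 5.0000).
Jacobian J = [[4·a·b + b + 5, 2·a^2 + a + sin(b)], [-b^2 + b + 4, -2·a·b + a - 2·b]].
At the point, J = [[14.0000, 10.841471], [4.0000, -4.0000]] (det J = -99.365884).
Solving J·Δ = −F gives Δ = (-1.3691, -0.1191).
Then the next iterate is (a, b)₁ = (0.6309, 0.8809).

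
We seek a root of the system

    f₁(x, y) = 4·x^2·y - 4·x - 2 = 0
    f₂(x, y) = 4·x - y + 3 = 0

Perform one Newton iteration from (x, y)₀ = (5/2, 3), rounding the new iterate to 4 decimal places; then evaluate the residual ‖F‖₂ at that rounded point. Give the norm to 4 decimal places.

At (5/2, 3): F = (63.0000, 10.0000).
Jacobian J = [[8·x·y - 4, 4·x^2], [4, -1]].
At the point, J = [[56.0000, 25.0000], [4.0000, -1.0000]] (det J = -156.0000).
Solving J·Δ = −F gives Δ = (-2.0064, 1.9744).
Then the next iterate is (x, y)₁ = (0.4936, 4.9744).
Re-evaluating at (0.4936, 4.9744): F = (0.873470, 0.0000), so ‖F‖₂ = 0.8735.

0.8735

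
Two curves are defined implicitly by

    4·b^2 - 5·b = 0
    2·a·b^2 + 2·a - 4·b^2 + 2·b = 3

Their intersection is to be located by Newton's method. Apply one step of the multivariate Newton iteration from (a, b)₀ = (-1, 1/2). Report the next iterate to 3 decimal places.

(-1.200, -1.000)

At (-1, 1/2): F = (-1.500, -5.500).
Jacobian J = [[0, 8·b - 5], [2·b^2 + 2, 4·a·b - 8·b + 2]].
At the point, J = [[0.000, -1.000], [2.500, -4.000]] (det J = 2.500).
Solving J·Δ = −F gives Δ = (-0.200, -1.500).
Then the next iterate is (a, b)₁ = (-1.200, -1.000).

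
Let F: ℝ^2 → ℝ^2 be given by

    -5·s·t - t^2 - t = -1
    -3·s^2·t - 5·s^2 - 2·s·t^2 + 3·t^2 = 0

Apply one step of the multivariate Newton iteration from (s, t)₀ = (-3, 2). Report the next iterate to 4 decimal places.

At (-3, 2): F = (25.0000, -63.0000).
Jacobian J = [[-5·t, -5·s - 2·t - 1], [-6·s·t - 10·s - 2·t^2, -3·s^2 - 4·s·t + 6·t]].
At the point, J = [[-10.0000, 10.0000], [58.0000, 9.0000]] (det J = -670.0000).
Solving J·Δ = −F gives Δ = (1.2761, -1.2239).
Then the next iterate is (s, t)₁ = (-1.7239, 0.7761).

(-1.7239, 0.7761)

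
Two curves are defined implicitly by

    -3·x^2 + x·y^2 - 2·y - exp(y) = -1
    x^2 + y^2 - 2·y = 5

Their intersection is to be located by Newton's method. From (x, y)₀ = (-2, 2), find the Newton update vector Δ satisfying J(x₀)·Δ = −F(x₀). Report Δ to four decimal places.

(-2.0813, -3.6627)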